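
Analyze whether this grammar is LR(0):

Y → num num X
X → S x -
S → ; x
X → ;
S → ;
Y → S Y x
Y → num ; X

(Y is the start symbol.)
Augment with Y' → Y and build the canonical LR(0) collection (I0 = CLOSURE({[Y' → . Y]}), then GOTO on every symbol after a dot until no new states appear). It has 16 states:
  I0: { [S → . ; x], [S → . ;], [Y → . S Y x], [Y → . num ; X], [Y → . num num X], [Y' → . Y] }  — shift
  I1: { [S → ; . x], [S → ; .] }  — shift, reduce
  I2: { [S → . ; x], [S → . ;], [Y → . S Y x], [Y → . num ; X], [Y → . num num X], [Y → S . Y x] }  — shift
  I3: { [Y' → Y .] }  — accept
  I4: { [Y → num . ; X], [Y → num . num X] }  — shift
  I5: { [S → . ; x], [S → . ;], [X → . ;], [X → . S x -], [Y → num ; . X] }  — shift
  I6: { [S → . ; x], [S → . ;], [X → . ;], [X → . S x -], [Y → num num . X] }  — shift
  I7: { [S → ; . x], [S → ; .], [X → ; .] }  — shift, 2 reduces
  I8: { [X → S . x -] }  — shift
  I9: { [Y → num num X .] }  — reduce
  I10: { [X → S x . -] }  — shift
  I11: { [X → S x - .] }  — reduce
  I12: { [S → ; x .] }  — reduce
  I13: { [Y → num ; X .] }  — reduce
  I14: { [Y → S Y . x] }  — shift
  I15: { [Y → S Y x .] }  — reduce

Conflict in state I1:
  Shift-reduce conflict between [S → ; .] and [S → ; . x]
So the grammar is NOT LR(0).

Answer: No. Shift-reduce conflict between [S → ; .] and [S → ; . x]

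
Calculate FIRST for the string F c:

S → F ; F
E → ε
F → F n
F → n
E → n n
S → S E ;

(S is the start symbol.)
FIRST sets of the non-terminals involved (from the grammar, by fixed-point iteration):
  FIRST(F) = { 'n' }

To compute FIRST(F c), process the symbols left to right:
Symbol F is a non-terminal. Add FIRST(F) \ {ε} = { 'n' }
F is not nullable (ε ∉ FIRST(F)), so stop here.
FIRST(F c) = { 'n' }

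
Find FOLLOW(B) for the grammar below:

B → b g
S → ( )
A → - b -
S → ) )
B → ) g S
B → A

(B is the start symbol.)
B is the start symbol, so $ ∈ FOLLOW(B).
B does not occur on any right-hand side.

Taking the union: FOLLOW(B) = { $ }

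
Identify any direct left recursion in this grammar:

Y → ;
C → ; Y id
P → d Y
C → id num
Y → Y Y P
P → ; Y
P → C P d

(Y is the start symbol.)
Y → ;: starts with ';'
C → ; Y id: starts with ';'
P → d Y: starts with d
C → id num: starts with id
Y → Y Y P: LEFT RECURSIVE (starts with Y)
P → ; Y: starts with ';'
P → C P d: starts with C

The grammar has direct left recursion on: Y.

Answer: Yes, Y is left-recursive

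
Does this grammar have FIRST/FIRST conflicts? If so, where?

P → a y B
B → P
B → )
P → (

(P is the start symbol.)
No FIRST/FIRST conflicts.

FIRST sets of the non-terminals at (or reachable through a nullable prefix from) the front of some alternative:
  FIRST(P) = { '(', 'a' }

Productions for P:
  P → a y B: FIRST = { 'a' }
  P → (: FIRST = { '(' }
Productions for B:
  B → P: FIRST = { '(', 'a' }
  B → ): FIRST = { ')' }

All alternatives of each non-terminal have pairwise disjoint FIRST sets.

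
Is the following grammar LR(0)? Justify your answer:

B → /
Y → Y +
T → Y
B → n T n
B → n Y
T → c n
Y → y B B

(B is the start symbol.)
A grammar is LR(0) if no state in the canonical LR(0) collection has:
  - both a shift item (dot before a terminal) and a complete item (shift-reduce conflict), or
  - two or more complete items (reduce-reduce conflict; the accept item [B' → B .] counts as a complete item here).

Augment with B' → B and build the canonical LR(0) collection (I0 = CLOSURE({[B' → . B]}), then GOTO on every symbol after a dot until no new states appear). It has 13 states:
  I0: { [B → . /], [B → . n T n], [B → . n Y], [B' → . B] }  — shift
  I1: { [B → / .] }  — reduce
  I2: { [B' → B .] }  — accept
  I3: { [B → n . T n], [B → n . Y], [T → . Y], [T → . c n], [Y → . Y +], [Y → . y B B] }  — shift
  I4: { [B → n T . n] }  — shift
  I5: { [B → n Y .], [T → Y .], [Y → Y . +] }  — shift, 2 reduces
  I6: { [T → c . n] }  — shift
  I7: { [B → . /], [B → . n T n], [B → . n Y], [Y → y . B B] }  — shift
  I8: { [B → . /], [B → . n T n], [B → . n Y], [Y → y B . B] }  — shift
  I9: { [Y → y B B .] }  — reduce
  I10: { [T → c n .] }  — reduce
  I11: { [Y → Y + .] }  — reduce
  I12: { [B → n T n .] }  — reduce

Conflict in state I5:
  Shift-reduce conflict between [B → n Y .] and [Y → Y . +]
So the grammar is NOT LR(0).

Answer: No. Shift-reduce conflict between [B → n Y .] and [Y → Y . +]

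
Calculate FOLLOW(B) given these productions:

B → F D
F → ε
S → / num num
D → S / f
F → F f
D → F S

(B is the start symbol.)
To compute FOLLOW(B), find every occurrence of B on a right-hand side N → α B β: add FIRST(β) \ {ε}, and if β is empty or nullable also add FOLLOW(N). Iterate to a fixed point.

B is the start symbol, so $ ∈ FOLLOW(B).
B does not occur on any right-hand side.

Taking the union: FOLLOW(B) = { $ }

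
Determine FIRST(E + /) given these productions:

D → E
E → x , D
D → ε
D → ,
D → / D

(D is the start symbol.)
FIRST sets of the non-terminals involved (from the grammar, by fixed-point iteration):
  FIRST(E) = { 'x' }

To compute FIRST(E + /), process the symbols left to right:
Symbol E is a non-terminal. Add FIRST(E) \ {ε} = { 'x' }
E is not nullable (ε ∉ FIRST(E)), so stop here.
FIRST(E + /) = { 'x' }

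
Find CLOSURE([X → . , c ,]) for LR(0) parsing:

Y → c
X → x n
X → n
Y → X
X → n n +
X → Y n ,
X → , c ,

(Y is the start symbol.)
{ [X → . , c ,] }

To compute CLOSURE, for each item [A → α.Bβ] where B is a non-terminal, add [B → .γ] for all productions B → γ; repeat for the newly added items until nothing changes.

Start with: [X → . , c ,]
The dot precedes the terminal ',', so nothing is added.

CLOSURE = { [X → . , c ,] }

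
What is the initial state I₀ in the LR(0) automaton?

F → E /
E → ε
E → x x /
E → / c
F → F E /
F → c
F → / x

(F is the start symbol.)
First, augment the grammar with F' → F
I₀ = CLOSURE({ [F' → . F] }):
  [F' → . F] has the dot before F: add [F → . E /], [F → . F E /], [F → . c], [F → . / x]
  [F → . E /] has the dot before E: add [E → .], [E → . x x /], [E → . / c]
No further items can be added.

I₀ = { [E → . / c], [E → . x x /], [E → .], [F → . / x], [F → . E /], [F → . F E /], [F → . c], [F' → . F] }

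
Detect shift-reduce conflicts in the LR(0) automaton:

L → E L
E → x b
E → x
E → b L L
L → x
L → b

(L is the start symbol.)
Yes — I3: [L → b .] vs [E → . b L L]; I4: [E → x .] vs [E → x . b]

A shift-reduce conflict occurs when an LR(0) state has both:
  - a complete (reduce) item [A → α .] (dot at the end), and
  - a shift item [B → β . c γ] (dot before a terminal).

Augment with L' → L and build the canonical LR(0) collection (I0 = CLOSURE({[L' → . L]}), then GOTO on every symbol after a dot until no new states appear). It has 9 states:
  I0: { [E → . b L L], [E → . x b], [E → . x], [L → . E L], [L → . b], [L → . x], [L' → . L] }  — shift
  I1: { [E → . b L L], [E → . x b], [E → . x], [L → . E L], [L → . b], [L → . x], [L → E . L] }  — shift
  I2: { [L' → L .] }  — accept
  I3: { [E → . b L L], [E → . x b], [E → . x], [E → b . L L], [L → . E L], [L → . b], [L → . x], [L → b .] }  — shift, reduce
  I4: { [E → x . b], [E → x .], [L → x .] }  — shift, 2 reduces
  I5: { [E → x b .] }  — reduce
  I6: { [E → . b L L], [E → . x b], [E → . x], [E → b L . L], [L → . E L], [L → . b], [L → . x] }  — shift
  I7: { [E → b L L .] }  — reduce
  I8: { [L → E L .] }  — reduce

I3 contains reduce item [L → b .] and shift items [E → . b L L], [E → . x], [E → . x b], [L → . b], [L → . x] — shift-reduce conflict.
I4 contains reduce items [E → x .], [L → x .] and shift item [E → x . b] — shift-reduce conflict.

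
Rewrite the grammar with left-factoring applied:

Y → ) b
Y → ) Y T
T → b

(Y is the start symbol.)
Y → ) Y'
Y' → b
Y' → Y T
T → b

Left-factoring transforms A → αβ₁ | αβ₂ into A → αA' and A' → β₁ | β₂
(α is the longest common prefix among the alternatives). Repeat until
no nonterminal has two alternatives with a common prefix.

Round 1: Y has alternatives sharing prefix ')'. Introduce Y': Y → ) Y'
  Add: Y' → b
  Add: Y' → Y T

No remaining common prefixes — done.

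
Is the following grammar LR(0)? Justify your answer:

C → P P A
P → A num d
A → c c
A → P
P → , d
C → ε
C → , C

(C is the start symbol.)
A grammar is LR(0) if no state in the canonical LR(0) collection has:
  - both a shift item (dot before a terminal) and a complete item (shift-reduce conflict), or
  - two or more complete items (reduce-reduce conflict; the accept item [C' → C .] counts as a complete item here).

Augment with C' → C and build the canonical LR(0) collection (I0 = CLOSURE({[C' → . C]}), then GOTO on every symbol after a dot until no new states appear). It has 15 states:
  I0: { [A → . P], [A → . c c], [C → . , C], [C → . P P A], [C → .], [C' → . C], [P → . , d], [P → . A num d] }  — shift, reduce
  I1: { [A → . P], [A → . c c], [C → , . C], [C → . , C], [C → . P P A], [C → .], [P → , . d], [P → . , d], [P → . A num d] }  — shift, reduce
  I2: { [P → A . num d] }  — shift
  I3: { [C' → C .] }  — accept
  I4: { [A → . P], [A → . c c], [A → P .], [C → P . P A], [P → . , d], [P → . A num d] }  — shift, reduce
  I5: { [A → c . c] }  — shift
  I6: { [A → c c .] }  — reduce
  I7: { [P → , . d] }  — shift
  I8: { [A → . P], [A → . c c], [A → P .], [C → P P . A], [P → . , d], [P → . A num d] }  — shift, reduce
  I9: { [C → P P A .], [P → A . num d] }  — shift, reduce
  I10: { [A → P .] }  — reduce
  I11: { [P → A num . d] }  — shift
  I12: { [P → A num d .] }  — reduce
  I13: { [P → , d .] }  — reduce
  I14: { [C → , C .] }  — reduce

Conflict in state I0:
  Shift-reduce conflict between [C → .] and [A → . c c]
So the grammar is NOT LR(0).

Answer: No. Shift-reduce conflict between [C → .] and [A → . c c]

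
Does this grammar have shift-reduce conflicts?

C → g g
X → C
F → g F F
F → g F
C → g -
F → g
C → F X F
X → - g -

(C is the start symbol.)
Yes — I3: [F → g .] vs [C → g . -]; I5: [F → g F .] vs [F → . g]; I6: [C → g g .] vs [F → . g]; I7: [F → g .] vs [F → . g]

A shift-reduce conflict occurs when an LR(0) state has both:
  - a complete (reduce) item [A → α .] (dot at the end), and
  - a shift item [B → β . c γ] (dot before a terminal).

Augment with C' → C and build the canonical LR(0) collection (I0 = CLOSURE({[C' → . C]}), then GOTO on every symbol after a dot until no new states appear). It has 15 states:
  I0: { [C → . F X F], [C → . g -], [C → . g g], [C' → . C], [F → . g F F], [F → . g F], [F → . g] }  — shift
  I1: { [C' → C .] }  — accept
  I2: { [C → . F X F], [C → . g -], [C → . g g], [C → F . X F], [F → . g F F], [F → . g F], [F → . g], [X → . - g -], [X → . C] }  — shift
  I3: { [C → g . -], [C → g . g], [F → . g F F], [F → . g F], [F → . g], [F → g . F F], [F → g . F], [F → g .] }  — shift, reduce
  I4: { [C → g - .] }  — reduce
  I5: { [F → . g F F], [F → . g F], [F → . g], [F → g F . F], [F → g F .] }  — shift, reduce
  I6: { [C → g g .], [F → . g F F], [F → . g F], [F → . g], [F → g . F F], [F → g . F], [F → g .] }  — shift, 2 reduces
  I7: { [F → . g F F], [F → . g F], [F → . g], [F → g . F F], [F → g . F], [F → g .] }  — shift, reduce
  I8: { [F → g F F .] }  — reduce
  I9: { [X → - . g -] }  — shift
  I10: { [X → C .] }  — reduce
  I11: { [C → F X . F], [F → . g F F], [F → . g F], [F → . g] }  — shift
  I12: { [C → F X F .] }  — reduce
  I13: { [X → - g . -] }  — shift
  I14: { [X → - g - .] }  — reduce

I3 contains reduce item [F → g .] and shift items [C → g . -], [C → g . g], [F → . g], [F → . g F], [F → . g F F] — shift-reduce conflict.
I5 contains reduce item [F → g F .] and shift items [F → . g], [F → . g F], [F → . g F F] — shift-reduce conflict.
I6 contains reduce items [C → g g .], [F → g .] and shift items [F → . g], [F → . g F], [F → . g F F] — shift-reduce conflict.
I7 contains reduce item [F → g .] and shift items [F → . g], [F → . g F], [F → . g F F] — shift-reduce conflict.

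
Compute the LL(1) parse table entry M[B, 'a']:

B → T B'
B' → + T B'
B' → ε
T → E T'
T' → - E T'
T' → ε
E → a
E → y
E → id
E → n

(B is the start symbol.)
B → T B'

To find M[B, 'a'], we find productions for B where 'a' is in the predict set (PREDICT(N → α) = (FIRST(α) \ {ε}) ∪ (FOLLOW(N) if α ⇒* ε)).

Relevant sets:
  FIRST(T) = { 'a', 'id', 'n', 'y' }

B → T B': PREDICT = { 'a', 'id', 'n', 'y' }
  'a' is in predict set, so this production goes in M[B, 'a']

M[B, 'a'] = B → T B'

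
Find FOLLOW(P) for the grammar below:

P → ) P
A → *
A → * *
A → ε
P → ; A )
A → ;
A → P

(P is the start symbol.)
P is the start symbol, so $ ∈ FOLLOW(P).
In P → ) P: P is at the end; this adds FOLLOW(P) to itself — nothing new
In A → P: P is at the end, add FOLLOW(A)

The FOLLOW sets referred to above (computed the same way, to a fixed point):
  FOLLOW(A) = { ')' }

Taking the union: FOLLOW(P) = { $, ')' }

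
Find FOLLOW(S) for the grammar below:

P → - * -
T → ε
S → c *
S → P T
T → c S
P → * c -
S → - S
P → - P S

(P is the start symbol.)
{ $, '*', '-', 'c' }

In T → c S: S is at the end, add FOLLOW(T)
In S → - S: S is at the end; this adds FOLLOW(S) to itself — nothing new
In P → - P S: S is at the end, add FOLLOW(P)

The FOLLOW sets referred to above (computed the same way, to a fixed point):
  FOLLOW(T) = { $, '*', '-', 'c' }
  FOLLOW(P) = { $, '*', '-', 'c' }

Taking the union: FOLLOW(S) = { $, '*', '-', 'c' }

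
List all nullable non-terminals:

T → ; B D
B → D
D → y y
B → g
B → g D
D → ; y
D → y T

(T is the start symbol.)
None

There are no ε-productions, so no non-terminal can derive ε.
No non-terminals are nullable.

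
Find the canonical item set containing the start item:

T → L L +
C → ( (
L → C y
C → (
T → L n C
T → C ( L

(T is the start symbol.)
First, augment the grammar with T' → T
I₀ = CLOSURE({ [T' → . T] }):
  [T' → . T] has the dot before T: add [T → . L L +], [T → . L n C], [T → . C ( L]
  [T → . L L +] has the dot before L: add [L → . C y]
  [T → . C ( L] has the dot before C: add [C → . ( (], [C → . (]
No further items can be added.

I₀ = { [C → . ( (], [C → . (], [L → . C y], [T → . C ( L], [T → . L L +], [T → . L n C], [T' → . T] }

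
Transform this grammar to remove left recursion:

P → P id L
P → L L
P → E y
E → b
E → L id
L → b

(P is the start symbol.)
P → L L P'
P → E y P'
P' → id L P'
P' → ε
E → b
E → L id
L → b

P is directly left-recursive. The standard transformation for
  A → A α₁ | ... | A α_m | β₁ | ... | β_n
is
  A  → β₁ A' | ... | β_n A'
  A' → α₁ A' | ... | α_m A' | ε

P → L L becomes P → L L P'
P → E y becomes P → E y P'
P → P id L becomes P' → id L P'
Add P' → ε

Productions for other non-terminals are unchanged:
  E → b
  E → L id
  L → b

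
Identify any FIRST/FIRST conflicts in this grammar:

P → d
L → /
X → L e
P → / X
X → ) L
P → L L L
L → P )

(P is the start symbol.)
Yes. P → d / P → L L L on { 'd' }; P → '/' X / P → L L L on { '/' }; L → '/' / L → P ')' on { '/' }

A FIRST/FIRST conflict occurs when two productions N → α and N → β for the same non-terminal have FIRST(α) ∩ FIRST(β) ≠ ∅ (with ε ∈ FIRST of a nullable right-hand side, so two nullable alternatives also conflict).

FIRST sets of the non-terminals at (or reachable through a nullable prefix from) the front of some alternative:
  FIRST(L) = { '/', 'd' }
  FIRST(P) = { '/', 'd' }

Productions for P:
  P → d: FIRST = { 'd' }
  P → / X: FIRST = { '/' }
  P → L L L: FIRST = { '/', 'd' }
Productions for L:
  L → /: FIRST = { '/' }
  L → P ): FIRST = { '/', 'd' }
Productions for X:
  X → L e: FIRST = { '/', 'd' }
  X → ) L: FIRST = { ')' }

Conflict for P: P → d and P → L L L
  Overlap: { 'd' }
Conflict for P: P → / X and P → L L L
  Overlap: { '/' }
Conflict for L: L → / and L → P )
  Overlap: { '/' }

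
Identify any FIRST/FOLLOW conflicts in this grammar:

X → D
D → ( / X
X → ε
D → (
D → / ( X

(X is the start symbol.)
Nullable non-terminals: X.
FIRST sets used below: FIRST(D) = { '(', '/' }

X: nullable alternative(s) X → ε; FOLLOW(X) = { $ }
  X → D: FIRST \ {ε} = { '(', '/' } — disjoint from FOLLOW(X)
  X → ε: FIRST \ {ε} = { } — this is the only nullable alternative, skip

D has no nullable alternative, so no FIRST/FOLLOW check is needed there.

No FIRST/FOLLOW conflicts found.

Answer: No FIRST/FOLLOW conflicts.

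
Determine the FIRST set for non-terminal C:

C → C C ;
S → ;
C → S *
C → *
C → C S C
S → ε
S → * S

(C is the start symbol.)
FIRST sets of the other non-terminals involved (by the same procedure, iterated to a fixed point):
  FIRST(S) = { '*', ';', ε }

From C → C C ;:
  - C is the symbol being defined: contributes nothing new
    C is not nullable, so stop
From C → S *:
  - S is a non-terminal: add FIRST(S) \ {ε} = { '*', ';' }
    S is nullable, so continue to the next symbol
  - '*' is a terminal: add '*' and stop
From C → *:
  - '*' is a terminal: add '*' and stop
From C → C S C:
  - C is the symbol being defined: contributes nothing new
    C is not nullable, so stop

Collecting: FIRST(C) = { '*', ';' }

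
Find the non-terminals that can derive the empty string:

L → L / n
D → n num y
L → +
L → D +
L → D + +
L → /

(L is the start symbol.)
A non-terminal is nullable if it can derive ε (the empty string): either it has an ε-production, or it has a production whose right-hand side consists entirely of nullable non-terminals.

There are no ε-productions, so no non-terminal can derive ε.
No non-terminals are nullable.

Answer: None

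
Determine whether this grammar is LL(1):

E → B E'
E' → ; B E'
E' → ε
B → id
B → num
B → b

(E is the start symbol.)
Yes, the grammar is LL(1).

Relevant sets:
  FOLLOW(E') = { $ }

For E':
  PREDICT(E' → ';' B E') = { ';' }
  PREDICT(E' → ε) = { $ }
For B:
  PREDICT(B → id) = { 'id' }
  PREDICT(B → num) = { 'num' }
  PREDICT(B → b) = { 'b' }
E has a single production, so nothing to check there.

All predict sets are disjoint. The grammar IS LL(1).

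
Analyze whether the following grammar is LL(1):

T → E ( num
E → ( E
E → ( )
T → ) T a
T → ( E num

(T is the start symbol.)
No. Predict set conflict for T: { '(' }

A grammar is LL(1) if for each non-terminal N with multiple productions, the predict sets of those productions are pairwise disjoint, where PREDICT(N → α) = (FIRST(α) \ {ε}) ∪ (FOLLOW(N) if α ⇒* ε).

Relevant sets:
  FIRST(E) = { '(' }

For T:
  PREDICT(T → E '(' num) = { '(' }
  PREDICT(T → ')' T a) = { ')' }
  PREDICT(T → '(' E num) = { '(' }
For E:
  PREDICT(E → '(' E) = { '(' }
  PREDICT(E → '(' ')') = { '(' }

Conflict found: Predict set conflict for T: { '(' }
The grammar is NOT LL(1).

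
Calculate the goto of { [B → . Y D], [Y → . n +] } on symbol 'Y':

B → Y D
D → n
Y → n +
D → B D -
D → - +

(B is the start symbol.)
GOTO(I, 'Y') = CLOSURE({ [A → αX.β] : [A → α.Xβ] ∈ I, X = 'Y' })

Items with dot before 'Y', with the dot advanced:
  [B → . Y D] → [B → Y . D]
Closure of the advanced items:
  [B → Y . D] has the dot before D: add [D → . n], [D → . B D -], [D → . - +]
  [D → . B D -] has the dot before B: add [B → . Y D]
  [B → . Y D] has the dot before Y: add [Y → . n +]

GOTO = { [B → . Y D], [B → Y . D], [D → . - +], [D → . B D -], [D → . n], [Y → . n +] }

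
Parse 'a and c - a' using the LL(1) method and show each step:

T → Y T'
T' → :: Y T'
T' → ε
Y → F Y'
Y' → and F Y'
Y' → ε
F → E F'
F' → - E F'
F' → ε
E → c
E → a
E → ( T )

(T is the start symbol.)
Stack is shown with the top on the left.

Stack           Input          Action
-------------------------------------
T $             a and c - a $  output T → Y T'
Y T' $          a and c - a $  output Y → F Y'
F Y' T' $       a and c - a $  output F → E F'
E F' Y' T' $    a and c - a $  output E → a
a F' Y' T' $    a and c - a $  match 'a'
F' Y' T' $      and c - a $    output F' → ε
Y' T' $         and c - a $    output Y' → and F Y'
and F Y' T' $   and c - a $    match 'and'
F Y' T' $       c - a $        output F → E F'
E F' Y' T' $    c - a $        output E → c
c F' Y' T' $    c - a $        match 'c'
F' Y' T' $      - a $          output F' → - E F'
- E F' Y' T' $  - a $          match '-'
E F' Y' T' $    a $            output E → a
a F' Y' T' $    a $            match 'a'
F' Y' T' $      $              output F' → ε
Y' T' $         $              output Y' → ε
T' $            $              output T' → ε
$               $              accept

The string is accepted.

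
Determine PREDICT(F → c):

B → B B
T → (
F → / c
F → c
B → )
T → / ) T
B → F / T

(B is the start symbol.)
{ 'c' }

PREDICT(F → c) = (FIRST(RHS) \ {ε}) ∪ (FOLLOW(F) if ε ∈ FIRST(RHS), i.e. RHS ⇒* ε)
FIRST(c) = { 'c' }
ε ∉ FIRST(c), so FOLLOW(F) is not added.
PREDICT(F → c) = { 'c' }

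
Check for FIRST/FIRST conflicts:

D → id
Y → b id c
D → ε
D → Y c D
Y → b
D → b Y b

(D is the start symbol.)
Yes. D → Y c D / D → b Y b on { 'b' }; Y → b id c / Y → b on { 'b' }

A FIRST/FIRST conflict occurs when two productions N → α and N → β for the same non-terminal have FIRST(α) ∩ FIRST(β) ≠ ∅ (with ε ∈ FIRST of a nullable right-hand side, so two nullable alternatives also conflict).

FIRST sets of the non-terminals at (or reachable through a nullable prefix from) the front of some alternative:
  FIRST(Y) = { 'b' }

Productions for D:
  D → id: FIRST = { 'id' }
  D → ε: FIRST = { ε }
  D → Y c D: FIRST = { 'b' }
  D → b Y b: FIRST = { 'b' }
Productions for Y:
  Y → b id c: FIRST = { 'b' }
  Y → b: FIRST = { 'b' }

Conflict for D: D → Y c D and D → b Y b
  Overlap: { 'b' }
Conflict for Y: Y → b id c and Y → b
  Overlap: { 'b' }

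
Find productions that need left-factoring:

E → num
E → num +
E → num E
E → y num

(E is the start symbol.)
Yes, E has productions with common prefix 'num'

Left-factoring is needed when two productions for the same non-terminal
share a common prefix on the right-hand side.

Productions for E:
  E → num
  E → num +
  E → num E
  E → y num

Found common prefix 'num' in productions for E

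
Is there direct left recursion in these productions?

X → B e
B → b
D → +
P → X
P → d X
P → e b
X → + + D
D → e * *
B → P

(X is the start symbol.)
No direct left recursion

X → B e: starts with B
B → b: starts with b
D → +: starts with '+'
P → X: starts with X
P → d X: starts with d
P → e b: starts with e
X → + + D: starts with '+'
D → e * *: starts with e
B → P: starts with P

No direct left recursion found.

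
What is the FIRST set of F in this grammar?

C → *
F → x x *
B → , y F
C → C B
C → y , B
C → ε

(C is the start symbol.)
{ 'x' }

To compute FIRST(F), examine every production with F on the left-hand side, reading each right-hand side left to right until a non-nullable symbol is reached.

From F → x x *:
  - x is a terminal: add 'x' and stop

Collecting: FIRST(F) = { 'x' }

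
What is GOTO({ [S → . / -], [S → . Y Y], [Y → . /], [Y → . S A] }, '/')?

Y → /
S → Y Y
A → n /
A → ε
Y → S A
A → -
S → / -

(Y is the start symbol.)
{ [S → / . -], [Y → / .] }

GOTO(I, '/') = CLOSURE({ [A → αX.β] : [A → α.Xβ] ∈ I, X = '/' })

Items with dot before '/', with the dot advanced:
  [S → . / -] → [S → / . -]
  [Y → . /] → [Y → / .]
Closure adds nothing (no advanced item has the dot before a non-terminal).

GOTO = { [S → / . -], [Y → / .] }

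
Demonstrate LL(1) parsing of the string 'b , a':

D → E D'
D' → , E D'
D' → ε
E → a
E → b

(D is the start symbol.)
Stack is shown with the top on the left.

Stack     Input    Action
-------------------------
D $       b , a $  output D → E D'
E D' $    b , a $  output E → b
b D' $    b , a $  match 'b'
D' $      , a $    output D' → , E D'
, E D' $  , a $    match ','
E D' $    a $      output E → a
a D' $    a $      match 'a'
D' $      $        output D' → ε
$         $        accept

The string is accepted.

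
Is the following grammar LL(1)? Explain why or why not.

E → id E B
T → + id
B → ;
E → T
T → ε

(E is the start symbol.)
Yes, the grammar is LL(1).

A grammar is LL(1) if for each non-terminal N with multiple productions, the predict sets of those productions are pairwise disjoint, where PREDICT(N → α) = (FIRST(α) \ {ε}) ∪ (FOLLOW(N) if α ⇒* ε).

Relevant sets:
  FIRST(T) = { '+', ε }
  FOLLOW(E) = { $, ';' }
  FOLLOW(T) = { $, ';' }

For E:
  PREDICT(E → id E B) = { 'id' }
  PREDICT(E → T) = { $, '+', ';' }
For T:
  PREDICT(T → '+' id) = { '+' }
  PREDICT(T → ε) = { $, ';' }
B has a single production, so nothing to check there.

All predict sets are disjoint. The grammar IS LL(1).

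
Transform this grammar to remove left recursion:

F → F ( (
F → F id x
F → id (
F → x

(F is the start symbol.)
F is directly left-recursive. The standard transformation for
  A → A α₁ | ... | A α_m | β₁ | ... | β_n
is
  A  → β₁ A' | ... | β_n A'
  A' → α₁ A' | ... | α_m A' | ε

F → id ( becomes F → id ( F'
F → x becomes F → x F'
F → F ( ( becomes F' → ( ( F'
F → F id x becomes F' → id x F'
Add F' → ε

Resulting grammar:
F → id ( F'
F → x F'
F' → ( ( F'
F' → id x F'
F' → ε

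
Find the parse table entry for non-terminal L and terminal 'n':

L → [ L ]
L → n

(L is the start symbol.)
To find M[L, 'n'], we find productions for L where 'n' is in the predict set (PREDICT(N → α) = (FIRST(α) \ {ε}) ∪ (FOLLOW(N) if α ⇒* ε)).

L → [ L ]: PREDICT = { '[' }
L → n: PREDICT = { 'n' }
  'n' is in predict set, so this production goes in M[L, 'n']

M[L, 'n'] = L → n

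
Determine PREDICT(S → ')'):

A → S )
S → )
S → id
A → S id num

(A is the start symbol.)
PREDICT(S → ')') = (FIRST(RHS) \ {ε}) ∪ (FOLLOW(S) if ε ∈ FIRST(RHS), i.e. RHS ⇒* ε)
FIRST(')') = { ')' }
ε ∉ FIRST(')'), so FOLLOW(S) is not added.
PREDICT(S → ')') = { ')' }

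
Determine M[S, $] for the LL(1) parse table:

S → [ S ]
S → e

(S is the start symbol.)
Empty (error entry)

To find M[S, $], we find productions for S where $ is in the predict set (PREDICT(N → α) = (FIRST(α) \ {ε}) ∪ (FOLLOW(N) if α ⇒* ε)).

S → [ S ]: PREDICT = { '[' }
S → e: PREDICT = { 'e' }

M[S, $] is empty (no production applies)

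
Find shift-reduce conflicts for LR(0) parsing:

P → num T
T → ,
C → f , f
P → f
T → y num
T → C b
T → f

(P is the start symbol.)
Yes — I7: [T → f .] vs [C → f . , f]

Augment with P' → P and build the canonical LR(0) collection (I0 = CLOSURE({[P' → . P]}), then GOTO on every symbol after a dot until no new states appear). It has 13 states:
  I0: { [P → . f], [P → . num T], [P' → . P] }  — shift
  I1: { [P' → P .] }  — accept
  I2: { [P → f .] }  — reduce
  I3: { [C → . f , f], [P → num . T], [T → . ,], [T → . C b], [T → . f], [T → . y num] }  — shift
  I4: { [T → , .] }  — reduce
  I5: { [T → C . b] }  — shift
  I6: { [P → num T .] }  — reduce
  I7: { [C → f . , f], [T → f .] }  — shift, reduce
  I8: { [T → y . num] }  — shift
  I9: { [T → y num .] }  — reduce
  I10: { [C → f , . f] }  — shift
  I11: { [C → f , f .] }  — reduce
  I12: { [T → C b .] }  — reduce

I7 contains reduce item [T → f .] and shift item [C → f . , f] — shift-reduce conflict.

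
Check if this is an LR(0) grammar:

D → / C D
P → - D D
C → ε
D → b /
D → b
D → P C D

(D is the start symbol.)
No. Shift-reduce conflict between [D → b .] and [D → b . /]

A grammar is LR(0) if no state in the canonical LR(0) collection has:
  - both a shift item (dot before a terminal) and a complete item (shift-reduce conflict), or
  - two or more complete items (reduce-reduce conflict; the accept item [D' → D .] counts as a complete item here).

Augment with D' → D and build the canonical LR(0) collection (I0 = CLOSURE({[D' → . D]}), then GOTO on every symbol after a dot until no new states appear). It has 13 states:
  I0: { [D → . / C D], [D → . P C D], [D → . b /], [D → . b], [D' → . D], [P → . - D D] }  — shift
  I1: { [D → . / C D], [D → . P C D], [D → . b /], [D → . b], [P → - . D D], [P → . - D D] }  — shift
  I2: { [C → .], [D → / . C D] }  — reduce
  I3: { [D' → D .] }  — accept
  I4: { [C → .], [D → P . C D] }  — reduce
  I5: { [D → b . /], [D → b .] }  — shift, reduce
  I6: { [D → b / .] }  — reduce
  I7: { [D → . / C D], [D → . P C D], [D → . b /], [D → . b], [D → P C . D], [P → . - D D] }  — shift
  I8: { [D → P C D .] }  — reduce
  I9: { [D → . / C D], [D → . P C D], [D → . b /], [D → . b], [D → / C . D], [P → . - D D] }  — shift
  I10: { [D → / C D .] }  — reduce
  I11: { [D → . / C D], [D → . P C D], [D → . b /], [D → . b], [P → - D . D], [P → . - D D] }  — shift
  I12: { [P → - D D .] }  — reduce

Conflict in state I5:
  Shift-reduce conflict between [D → b .] and [D → b . /]
So the grammar is NOT LR(0).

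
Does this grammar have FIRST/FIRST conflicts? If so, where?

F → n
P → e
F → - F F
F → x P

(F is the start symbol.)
No FIRST/FIRST conflicts.

Productions for F:
  F → n: FIRST = { 'n' }
  F → - F F: FIRST = { '-' }
  F → x P: FIRST = { 'x' }
P has only one production, so no FIRST/FIRST conflict is possible there.

All alternatives of each non-terminal have pairwise disjoint FIRST sets.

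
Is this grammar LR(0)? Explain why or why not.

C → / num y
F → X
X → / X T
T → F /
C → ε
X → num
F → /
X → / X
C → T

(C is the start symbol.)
A grammar is LR(0) if no state in the canonical LR(0) collection has:
  - both a shift item (dot before a terminal) and a complete item (shift-reduce conflict), or
  - two or more complete items (reduce-reduce conflict; the accept item [C' → C .] counts as a complete item here).

Augment with C' → C and build the canonical LR(0) collection (I0 = CLOSURE({[C' → . C]}), then GOTO on every symbol after a dot until no new states appear). It has 14 states:
  I0: { [C → . / num y], [C → . T], [C → .], [C' → . C], [F → . /], [F → . X], [T → . F /], [X → . / X T], [X → . / X], [X → . num] }  — shift, reduce
  I1: { [C → / . num y], [F → / .], [X → . / X T], [X → . / X], [X → . num], [X → / . X T], [X → / . X] }  — shift, reduce
  I2: { [C' → C .] }  — accept
  I3: { [T → F . /] }  — shift
  I4: { [C → T .] }  — reduce
  I5: { [F → X .] }  — reduce
  I6: { [X → num .] }  — reduce
  I7: { [T → F / .] }  — reduce
  I8: { [X → . / X T], [X → . / X], [X → . num], [X → / . X T], [X → / . X] }  — shift
  I9: { [F → . /], [F → . X], [T → . F /], [X → . / X T], [X → . / X], [X → . num], [X → / X . T], [X → / X .] }  — shift, reduce
  I10: { [C → / num . y], [X → num .] }  — shift, reduce
  I11: { [C → / num y .] }  — reduce
  I12: { [F → / .], [X → . / X T], [X → . / X], [X → . num], [X → / . X T], [X → / . X] }  — shift, reduce
  I13: { [X → / X T .] }  — reduce

Conflict in state I0:
  Shift-reduce conflict between [C → .] and [C → . / num y]
So the grammar is NOT LR(0).

Answer: No. Shift-reduce conflict between [C → .] and [C → . / num y]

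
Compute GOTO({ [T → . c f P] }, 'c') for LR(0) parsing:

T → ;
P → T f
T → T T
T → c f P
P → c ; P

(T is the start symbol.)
GOTO(I, 'c') = CLOSURE({ [A → αX.β] : [A → α.Xβ] ∈ I, X = 'c' })

Items with dot before 'c', with the dot advanced:
  [T → . c f P] → [T → c . f P]
Closure adds nothing (no advanced item has the dot before a non-terminal).

GOTO = { [T → c . f P] }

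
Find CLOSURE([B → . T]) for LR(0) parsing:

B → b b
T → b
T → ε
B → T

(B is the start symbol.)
Start with: [B → . T]
  [B → . T] has the dot before T: add [T → . b], [T → .]
No further items can be added.

CLOSURE = { [B → . T], [T → . b], [T → .] }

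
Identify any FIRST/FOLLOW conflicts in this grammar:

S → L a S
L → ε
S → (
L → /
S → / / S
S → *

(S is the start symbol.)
No FIRST/FOLLOW conflicts.

A FIRST/FOLLOW conflict occurs when a non-terminal N has a nullable alternative N → β (β ⇒* ε) and another alternative N → α with FIRST(α) ∩ FOLLOW(N) ≠ ∅: on such a lookahead the parser cannot decide between expanding α and letting N vanish via β.

Nullable non-terminals: L.

L: nullable alternative(s) L → ε; FOLLOW(L) = { 'a' }
  L → ε: FIRST \ {ε} = { } — this is the only nullable alternative, skip
  L → /: FIRST \ {ε} = { '/' } — disjoint from FOLLOW(L)

S has no nullable alternative, so no FIRST/FOLLOW check is needed there.

No FIRST/FOLLOW conflicts found.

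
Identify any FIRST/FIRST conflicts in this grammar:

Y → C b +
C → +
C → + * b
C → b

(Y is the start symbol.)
Yes. C → '+' / C → '+' '*' b on { '+' }

A FIRST/FIRST conflict occurs when two productions N → α and N → β for the same non-terminal have FIRST(α) ∩ FIRST(β) ≠ ∅ (with ε ∈ FIRST of a nullable right-hand side, so two nullable alternatives also conflict).

Productions for C:
  C → +: FIRST = { '+' }
  C → + * b: FIRST = { '+' }
  C → b: FIRST = { 'b' }
Y has only one production, so no FIRST/FIRST conflict is possible there.

Conflict for C: C → + and C → + * b
  Overlap: { '+' }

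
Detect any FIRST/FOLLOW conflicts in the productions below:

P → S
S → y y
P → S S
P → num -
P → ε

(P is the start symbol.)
Nullable non-terminals: P.
FIRST sets used below: FIRST(S) = { 'y' }

P: nullable alternative(s) P → ε; FOLLOW(P) = { $ }
  P → S: FIRST \ {ε} = { 'y' } — disjoint from FOLLOW(P)
  P → S S: FIRST \ {ε} = { 'y' } — disjoint from FOLLOW(P)
  P → num -: FIRST \ {ε} = { 'num' } — disjoint from FOLLOW(P)
  P → ε: FIRST \ {ε} = { } — this is the only nullable alternative, skip

S has no nullable alternative, so no FIRST/FOLLOW check is needed there.

No FIRST/FOLLOW conflicts found.

Answer: No FIRST/FOLLOW conflicts.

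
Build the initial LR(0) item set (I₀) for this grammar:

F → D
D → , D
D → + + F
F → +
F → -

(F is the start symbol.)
{ [D → . + + F], [D → . , D], [F → . +], [F → . -], [F → . D], [F' → . F] }

First, augment the grammar with F' → F
I₀ = CLOSURE({ [F' → . F] }):
  [F' → . F] has the dot before F: add [F → . D], [F → . +], [F → . -]
  [F → . D] has the dot before D: add [D → . , D], [D → . + + F]
No further items can be added.

I₀ = { [D → . + + F], [D → . , D], [F → . +], [F → . -], [F → . D], [F' → . F] }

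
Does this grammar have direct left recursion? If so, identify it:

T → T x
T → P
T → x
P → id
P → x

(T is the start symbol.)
T → T x: LEFT RECURSIVE (starts with T)
T → P: starts with P
T → x: starts with x
P → id: starts with id
P → x: starts with x

The grammar has direct left recursion on: T.

Answer: Yes, T is left-recursive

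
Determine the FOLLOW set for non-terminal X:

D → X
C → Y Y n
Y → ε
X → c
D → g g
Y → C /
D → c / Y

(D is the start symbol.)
{ $ }

In D → X: X is at the end, add FOLLOW(D)

The FOLLOW sets referred to above (computed the same way, to a fixed point):
  FOLLOW(D) = { $ }

Taking the union: FOLLOW(X) = { $ }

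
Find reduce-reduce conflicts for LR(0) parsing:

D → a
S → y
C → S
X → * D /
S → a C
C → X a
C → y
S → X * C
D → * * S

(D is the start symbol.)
A reduce-reduce conflict occurs when an LR(0) state has two complete items [A → α .] and [B → β .] — both call for a reduction, and with no lookahead the parser cannot choose between them.

Augment with D' → D and build the canonical LR(0) collection (I0 = CLOSURE({[D' → . D]}), then GOTO on every symbol after a dot until no new states appear). It has 19 states:
  I0: { [D → . * * S], [D → . a], [D' → . D] }  — shift
  I1: { [D → * . * S] }  — shift
  I2: { [D' → D .] }  — accept
  I3: { [D → a .] }  — reduce
  I4: { [D → * * . S], [S → . X * C], [S → . a C], [S → . y], [X → . * D /] }  — shift
  I5: { [D → . * * S], [D → . a], [X → * . D /] }  — shift
  I6: { [D → * * S .] }  — reduce
  I7: { [S → X . * C] }  — shift
  I8: { [C → . S], [C → . X a], [C → . y], [S → . X * C], [S → . a C], [S → . y], [S → a . C], [X → . * D /] }  — shift
  I9: { [S → y .] }  — reduce
  I10: { [S → a C .] }  — reduce
  I11: { [C → S .] }  — reduce
  I12: { [C → X . a], [S → X . * C] }  — shift
  I13: { [C → y .], [S → y .] }  — 2 reduces
  I14: { [C → . S], [C → . X a], [C → . y], [S → . X * C], [S → . a C], [S → . y], [S → X * . C], [X → . * D /] }  — shift
  I15: { [C → X a .] }  — reduce
  I16: { [S → X * C .] }  — reduce
  I17: { [X → * D . /] }  — shift
  I18: { [X → * D / .] }  — reduce

I13 contains complete items [C → y .], [S → y .] — reduce-reduce conflict.

Answer: Yes — I13: [C → y .] vs [S → y .]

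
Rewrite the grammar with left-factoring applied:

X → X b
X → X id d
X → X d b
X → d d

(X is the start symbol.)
Left-factoring transforms A → αβ₁ | αβ₂ into A → αA' and A' → β₁ | β₂
(α is the longest common prefix among the alternatives). Repeat until
no nonterminal has two alternatives with a common prefix.

Round 1: X has alternatives sharing prefix 'X'. Introduce X': X → X X'
  Add: X' → b
  Add: X' → id d
  Add: X' → d b

No remaining common prefixes — done.

Resulting grammar:
X → X X'
X' → b
X' → id d
X' → d b
X → d d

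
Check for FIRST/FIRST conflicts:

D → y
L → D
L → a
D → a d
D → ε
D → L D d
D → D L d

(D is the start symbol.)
Yes. D → y / D → L D d on { 'y' }; D → y / D → D L d on { 'y' }; D → a d / D → L D d on { 'a' }; D → a d / D → D L d on { 'a' }; D → L D d / D → D L d on { 'a', 'd', 'y' }; L → D / L → a on { 'a' }

FIRST sets of the non-terminals at (or reachable through a nullable prefix from) the front of some alternative:
  FIRST(L) = { 'a', 'd', 'y', ε }
  FIRST(D) = { 'a', 'd', 'y', ε }

Productions for D:
  D → y: FIRST = { 'y' }
  D → a d: FIRST = { 'a' }
  D → ε: FIRST = { ε }
  D → L D d: FIRST = { 'a', 'd', 'y' }
  D → D L d: FIRST = { 'a', 'd', 'y' }
Productions for L:
  L → D: FIRST = { 'a', 'd', 'y', ε }
  L → a: FIRST = { 'a' }

Conflict for D: D → y and D → L D d
  Overlap: { 'y' }
Conflict for D: D → y and D → D L d
  Overlap: { 'y' }
Conflict for D: D → a d and D → L D d
  Overlap: { 'a' }
Conflict for D: D → a d and D → D L d
  Overlap: { 'a' }
Conflict for D: D → L D d and D → D L d
  Overlap: { 'a', 'd', 'y' }
Conflict for L: L → D and L → a
  Overlap: { 'a' }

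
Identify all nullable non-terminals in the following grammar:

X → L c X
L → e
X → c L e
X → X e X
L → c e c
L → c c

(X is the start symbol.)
None

A non-terminal is nullable if it can derive ε (the empty string): either it has an ε-production, or it has a production whose right-hand side consists entirely of nullable non-terminals.

There are no ε-productions, so no non-terminal can derive ε.
No non-terminals are nullable.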